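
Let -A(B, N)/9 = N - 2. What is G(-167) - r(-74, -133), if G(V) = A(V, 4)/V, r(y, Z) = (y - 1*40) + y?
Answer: 31414/167 ≈ 188.11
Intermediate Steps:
r(y, Z) = -40 + 2*y (r(y, Z) = (y - 40) + y = (-40 + y) + y = -40 + 2*y)
A(B, N) = 18 - 9*N (A(B, N) = -9*(N - 2) = -9*(-2 + N) = 18 - 9*N)
G(V) = -18/V (G(V) = (18 - 9*4)/V = (18 - 36)/V = -18/V)
G(-167) - r(-74, -133) = -18/(-167) - (-40 + 2*(-74)) = -18*(-1/167) - (-40 - 148) = 18/167 - 1*(-188) = 18/167 + 188 = 31414/167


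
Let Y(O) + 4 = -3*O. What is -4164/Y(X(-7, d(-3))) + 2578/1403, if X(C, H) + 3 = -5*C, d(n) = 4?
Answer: 1524973/35075 ≈ 43.477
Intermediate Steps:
X(C, H) = -3 - 5*C
Y(O) = -4 - 3*O
-4164/Y(X(-7, d(-3))) + 2578/1403 = -4164/(-4 - 3*(-3 - 5*(-7))) + 2578/1403 = -4164/(-4 - 3*(-3 + 35)) + 2578*(1/1403) = -4164/(-4 - 3*32) + 2578/1403 = -4164/(-4 - 96) + 2578/1403 = -4164/(-100) + 2578/1403 = -4164*(-1/100) + 2578/1403 = 1041/25 + 2578/1403 = 1524973/35075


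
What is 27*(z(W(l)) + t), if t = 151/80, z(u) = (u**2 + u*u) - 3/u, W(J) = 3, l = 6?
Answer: 40797/80 ≈ 509.96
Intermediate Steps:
z(u) = -3/u + 2*u**2 (z(u) = (u**2 + u**2) - 3/u = 2*u**2 - 3/u = -3/u + 2*u**2)
t = 151/80 (t = 151*(1/80) = 151/80 ≈ 1.8875)
27*(z(W(l)) + t) = 27*((-3 + 2*3**3)/3 + 151/80) = 27*((-3 + 2*27)/3 + 151/80) = 27*((-3 + 54)/3 + 151/80) = 27*((1/3)*51 + 151/80) = 27*(17 + 151/80) = 27*(1511/80) = 40797/80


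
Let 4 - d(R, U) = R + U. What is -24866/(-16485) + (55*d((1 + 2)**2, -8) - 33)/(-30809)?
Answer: 763920574/507886365 ≈ 1.5041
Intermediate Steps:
d(R, U) = 4 - R - U (d(R, U) = 4 - (R + U) = 4 + (-R - U) = 4 - R - U)
-24866/(-16485) + (55*d((1 + 2)**2, -8) - 33)/(-30809) = -24866/(-16485) + (55*(4 - (1 + 2)**2 - 1*(-8)) - 33)/(-30809) = -24866*(-1/16485) + (55*(4 - 1*3**2 + 8) - 33)*(-1/30809) = 24866/16485 + (55*(4 - 1*9 + 8) - 33)*(-1/30809) = 24866/16485 + (55*(4 - 9 + 8) - 33)*(-1/30809) = 24866/16485 + (55*3 - 33)*(-1/30809) = 24866/16485 + (165 - 33)*(-1/30809) = 24866/16485 + 132*(-1/30809) = 24866/16485 - 132/30809 = 763920574/507886365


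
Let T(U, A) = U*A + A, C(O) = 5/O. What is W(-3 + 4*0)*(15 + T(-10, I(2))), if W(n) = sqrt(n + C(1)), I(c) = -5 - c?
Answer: 78*sqrt(2) ≈ 110.31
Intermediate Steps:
W(n) = sqrt(5 + n) (W(n) = sqrt(n + 5/1) = sqrt(n + 5*1) = sqrt(n + 5) = sqrt(5 + n))
T(U, A) = A + A*U (T(U, A) = A*U + A = A + A*U)
W(-3 + 4*0)*(15 + T(-10, I(2))) = sqrt(5 + (-3 + 4*0))*(15 + (-5 - 1*2)*(1 - 10)) = sqrt(5 + (-3 + 0))*(15 + (-5 - 2)*(-9)) = sqrt(5 - 3)*(15 - 7*(-9)) = sqrt(2)*(15 + 63) = sqrt(2)*78 = 78*sqrt(2)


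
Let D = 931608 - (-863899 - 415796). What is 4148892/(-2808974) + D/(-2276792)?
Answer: -1118404053399/456817823672 ≈ -2.4482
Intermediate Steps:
D = 2211303 (D = 931608 - 1*(-1279695) = 931608 + 1279695 = 2211303)
4148892/(-2808974) + D/(-2276792) = 4148892/(-2808974) + 2211303/(-2276792) = 4148892*(-1/2808974) + 2211303*(-1/2276792) = -2074446/1404487 - 2211303/2276792 = -1118404053399/456817823672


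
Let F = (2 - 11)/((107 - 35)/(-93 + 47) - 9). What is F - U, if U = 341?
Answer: -9184/27 ≈ -340.15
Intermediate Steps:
F = 23/27 (F = -9/(72/(-46) - 9) = -9/(72*(-1/46) - 9) = -9/(-36/23 - 9) = -9/(-243/23) = -9*(-23/243) = 23/27 ≈ 0.85185)
F - U = 23/27 - 1*341 = 23/27 - 341 = -9184/27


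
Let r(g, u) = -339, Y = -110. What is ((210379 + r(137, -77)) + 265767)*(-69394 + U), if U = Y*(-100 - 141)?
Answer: -20404507388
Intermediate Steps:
U = 26510 (U = -110*(-100 - 141) = -110*(-241) = 26510)
((210379 + r(137, -77)) + 265767)*(-69394 + U) = ((210379 - 339) + 265767)*(-69394 + 26510) = (210040 + 265767)*(-42884) = 475807*(-42884) = -20404507388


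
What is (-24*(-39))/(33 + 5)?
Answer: 468/19 ≈ 24.632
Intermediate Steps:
(-24*(-39))/(33 + 5) = 936/38 = 936*(1/38) = 468/19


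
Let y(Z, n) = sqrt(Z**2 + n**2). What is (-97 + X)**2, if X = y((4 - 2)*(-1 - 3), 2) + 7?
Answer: 8168 - 360*sqrt(17) ≈ 6683.7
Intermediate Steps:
X = 7 + 2*sqrt(17) (X = sqrt(((4 - 2)*(-1 - 3))**2 + 2**2) + 7 = sqrt((2*(-4))**2 + 4) + 7 = sqrt((-8)**2 + 4) + 7 = sqrt(64 + 4) + 7 = sqrt(68) + 7 = 2*sqrt(17) + 7 = 7 + 2*sqrt(17) ≈ 15.246)
(-97 + X)**2 = (-97 + (7 + 2*sqrt(17)))**2 = (-90 + 2*sqrt(17))**2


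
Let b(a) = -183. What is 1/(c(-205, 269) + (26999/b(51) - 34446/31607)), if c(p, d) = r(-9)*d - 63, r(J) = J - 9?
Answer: -5784081/29230578316 ≈ -0.00019788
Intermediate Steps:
r(J) = -9 + J
c(p, d) = -63 - 18*d (c(p, d) = (-9 - 9)*d - 63 = -18*d - 63 = -63 - 18*d)
1/(c(-205, 269) + (26999/b(51) - 34446/31607)) = 1/((-63 - 18*269) + (26999/(-183) - 34446/31607)) = 1/((-63 - 4842) + (26999*(-1/183) - 34446*1/31607)) = 1/(-4905 + (-26999/183 - 34446/31607)) = 1/(-4905 - 859661011/5784081) = 1/(-29230578316/5784081) = -5784081/29230578316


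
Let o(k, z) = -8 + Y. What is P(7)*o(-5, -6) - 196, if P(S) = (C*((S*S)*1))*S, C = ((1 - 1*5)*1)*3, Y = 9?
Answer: -4312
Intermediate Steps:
o(k, z) = 1 (o(k, z) = -8 + 9 = 1)
C = -12 (C = ((1 - 5)*1)*3 = -4*1*3 = -4*3 = -12)
P(S) = -12*S³ (P(S) = (-12*S*S)*S = (-12*S²)*S = -12*S³)
P(7)*o(-5, -6) - 196 = -12*7³*1 - 196 = -12*343*1 - 196 = -4116*1 - 196 = -4116 - 196 = -4312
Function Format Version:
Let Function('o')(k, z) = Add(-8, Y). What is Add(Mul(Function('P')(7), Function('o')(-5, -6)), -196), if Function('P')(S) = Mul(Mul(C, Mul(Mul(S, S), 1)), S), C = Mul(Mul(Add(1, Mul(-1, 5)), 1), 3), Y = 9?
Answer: -4312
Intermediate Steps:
Function('o')(k, z) = 1 (Function('o')(k, z) = Add(-8, 9) = 1)
C = -12 (C = Mul(Mul(Add(1, -5), 1), 3) = Mul(Mul(-4, 1), 3) = Mul(-4, 3) = -12)
Function('P')(S) = Mul(-12, Pow(S, 3)) (Function('P')(S) = Mul(Mul(-12, Mul(Mul(S, S), 1)), S) = Mul(Mul(-12, Mul(Pow(S, 2), 1)), S) = Mul(Mul(-12, Pow(S, 2)), S) = Mul(-12, Pow(S, 3)))
Add(Mul(Function('P')(7), Function('o')(-5, -6)), -196) = Add(Mul(Mul(-12, Pow(7, 3)), 1), -196) = Add(Mul(Mul(-12, 343), 1), -196) = Add(Mul(-4116, 1), -196) = Add(-4116, -196) = -4312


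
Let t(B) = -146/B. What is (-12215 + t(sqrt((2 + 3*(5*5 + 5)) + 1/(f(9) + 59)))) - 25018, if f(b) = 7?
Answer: -37233 - 146*sqrt(400818)/6073 ≈ -37248.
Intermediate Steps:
(-12215 + t(sqrt((2 + 3*(5*5 + 5)) + 1/(f(9) + 59)))) - 25018 = (-12215 - 146/sqrt((2 + 3*(5*5 + 5)) + 1/(7 + 59))) - 25018 = (-12215 - 146/sqrt((2 + 3*(25 + 5)) + 1/66)) - 25018 = (-12215 - 146/sqrt((2 + 3*30) + 1/66)) - 25018 = (-12215 - 146/sqrt((2 + 90) + 1/66)) - 25018 = (-12215 - 146/sqrt(92 + 1/66)) - 25018 = (-12215 - 146*sqrt(400818)/6073) - 25018 = -37233 - 146*sqrt(400818)/6073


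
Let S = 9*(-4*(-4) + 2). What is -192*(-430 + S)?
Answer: 51456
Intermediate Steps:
S = 162 (S = 9*(16 + 2) = 9*18 = 162)
-192*(-430 + S) = -192*(-430 + 162) = -192*(-268) = 51456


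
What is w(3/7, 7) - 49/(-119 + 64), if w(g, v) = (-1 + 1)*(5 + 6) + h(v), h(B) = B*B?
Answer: 2744/55 ≈ 49.891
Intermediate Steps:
h(B) = B**2
w(g, v) = v**2 (w(g, v) = (-1 + 1)*(5 + 6) + v**2 = 0*11 + v**2 = 0 + v**2 = v**2)
w(3/7, 7) - 49/(-119 + 64) = 7**2 - 49/(-119 + 64) = 49 - 49/(-55) = 49 - 49*(-1/55) = 49 + 49/55 = 2744/55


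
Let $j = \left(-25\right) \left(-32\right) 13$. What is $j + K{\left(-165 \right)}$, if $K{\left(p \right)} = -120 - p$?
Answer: $10445$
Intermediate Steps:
$j = 10400$ ($j = 800 \cdot 13 = 10400$)
$j + K{\left(-165 \right)} = 10400 - -45 = 10400 + \left(-120 + 165\right) = 10400 + 45 = 10445$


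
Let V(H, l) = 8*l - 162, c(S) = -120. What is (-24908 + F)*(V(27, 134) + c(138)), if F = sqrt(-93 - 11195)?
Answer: -19677320 + 1580*I*sqrt(2822) ≈ -1.9677e+7 + 83934.0*I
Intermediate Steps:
V(H, l) = -162 + 8*l
F = 2*I*sqrt(2822) (F = sqrt(-11288) = 2*I*sqrt(2822) ≈ 106.24*I)
(-24908 + F)*(V(27, 134) + c(138)) = (-24908 + 2*I*sqrt(2822))*((-162 + 8*134) - 120) = (-24908 + 2*I*sqrt(2822))*((-162 + 1072) - 120) = (-24908 + 2*I*sqrt(2822))*(910 - 120) = (-24908 + 2*I*sqrt(2822))*790 = -19677320 + 1580*I*sqrt(2822)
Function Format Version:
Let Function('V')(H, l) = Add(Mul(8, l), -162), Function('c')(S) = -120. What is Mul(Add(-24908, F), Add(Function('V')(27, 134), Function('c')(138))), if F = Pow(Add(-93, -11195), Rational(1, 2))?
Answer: Add(-19677320, Mul(1580, I, Pow(2822, Rational(1, 2)))) ≈ Add(-1.9677e+7, Mul(83934., I))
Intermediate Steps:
Function('V')(H, l) = Add(-162, Mul(8, l))
F = Mul(2, I, Pow(2822, Rational(1, 2))) (F = Pow(-11288, Rational(1, 2)) = Mul(2, I, Pow(2822, Rational(1, 2))) ≈ Mul(106.24, I))
Mul(Add(-24908, F), Add(Function('V')(27, 134), Function('c')(138))) = Mul(Add(-24908, Mul(2, I, Pow(2822, Rational(1, 2)))), Add(Add(-162, Mul(8, 134)), -120)) = Mul(Add(-24908, Mul(2, I, Pow(2822, Rational(1, 2)))), Add(Add(-162, 1072), -120)) = Mul(Add(-24908, Mul(2, I, Pow(2822, Rational(1, 2)))), Add(910, -120)) = Mul(Add(-24908, Mul(2, I, Pow(2822, Rational(1, 2)))), 790) = Add(-19677320, Mul(1580, I, Pow(2822, Rational(1, 2))))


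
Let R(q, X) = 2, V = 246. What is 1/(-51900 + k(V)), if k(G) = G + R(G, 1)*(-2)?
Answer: -1/51658 ≈ -1.9358e-5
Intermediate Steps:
k(G) = -4 + G (k(G) = G + 2*(-2) = G - 4 = -4 + G)
1/(-51900 + k(V)) = 1/(-51900 + (-4 + 246)) = 1/(-51900 + 242) = 1/(-51658) = -1/51658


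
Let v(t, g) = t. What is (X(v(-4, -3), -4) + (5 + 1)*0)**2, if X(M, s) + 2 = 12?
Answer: 100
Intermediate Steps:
X(M, s) = 10 (X(M, s) = -2 + 12 = 10)
(X(v(-4, -3), -4) + (5 + 1)*0)**2 = (10 + (5 + 1)*0)**2 = (10 + 6*0)**2 = (10 + 0)**2 = 10**2 = 100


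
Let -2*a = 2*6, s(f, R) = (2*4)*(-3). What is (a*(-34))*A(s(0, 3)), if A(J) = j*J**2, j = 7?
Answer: 822528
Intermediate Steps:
s(f, R) = -24 (s(f, R) = 8*(-3) = -24)
a = -6 ≈ -6.0000
A(J) = 7*J**2
(a*(-34))*A(s(0, 3)) = (-6*(-34))*(7*(-24)**2) = 204*(7*576) = 204*4032 = 822528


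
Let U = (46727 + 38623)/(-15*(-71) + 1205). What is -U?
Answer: -8535/227 ≈ -37.599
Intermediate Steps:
U = 8535/227 (U = 85350/(1065 + 1205) = 85350/2270 = 85350*(1/2270) = 8535/227 ≈ 37.599)
-U = -1*8535/227 = -8535/227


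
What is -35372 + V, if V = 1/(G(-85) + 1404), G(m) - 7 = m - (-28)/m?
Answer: -3985787619/112682 ≈ -35372.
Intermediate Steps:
G(m) = 7 + m + 28/m (G(m) = 7 + (m - (-28)/m) = 7 + (m + 28/m) = 7 + m + 28/m)
V = 85/112682 (V = 1/((7 - 85 + 28/(-85)) + 1404) = 1/((7 - 85 + 28*(-1/85)) + 1404) = 1/((7 - 85 - 28/85) + 1404) = 1/(-6658/85 + 1404) = 1/(112682/85) = 85/112682 ≈ 0.00075433)
-35372 + V = -35372 + 85/112682 = -3985787619/112682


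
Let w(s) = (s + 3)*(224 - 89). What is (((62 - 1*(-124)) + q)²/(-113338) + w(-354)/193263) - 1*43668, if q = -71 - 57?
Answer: -159418620347509/3650673649 ≈ -43668.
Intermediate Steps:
q = -128
w(s) = 405 + 135*s (w(s) = (3 + s)*135 = 405 + 135*s)
(((62 - 1*(-124)) + q)²/(-113338) + w(-354)/193263) - 1*43668 = (((62 - 1*(-124)) - 128)²/(-113338) + (405 + 135*(-354))/193263) - 1*43668 = (((62 + 124) - 128)²*(-1/113338) + (405 - 47790)*(1/193263)) - 43668 = ((186 - 128)²*(-1/113338) - 47385*1/193263) - 43668 = (58²*(-1/113338) - 15795/64421) - 43668 = (3364*(-1/113338) - 15795/64421) - 43668 = (-1682/56669 - 15795/64421) - 43668 = -1003442977/3650673649 - 43668 = -159418620347509/3650673649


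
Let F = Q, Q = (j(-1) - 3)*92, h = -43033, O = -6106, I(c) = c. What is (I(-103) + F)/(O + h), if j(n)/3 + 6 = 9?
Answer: -449/49139 ≈ -0.0091373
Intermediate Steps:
j(n) = 9 (j(n) = -18 + 3*9 = -18 + 27 = 9)
Q = 552 (Q = (9 - 3)*92 = 6*92 = 552)
F = 552
(I(-103) + F)/(O + h) = (-103 + 552)/(-6106 - 43033) = 449/(-49139) = 449*(-1/49139) = -449/49139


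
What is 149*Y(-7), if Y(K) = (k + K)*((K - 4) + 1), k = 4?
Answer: 4470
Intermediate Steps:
Y(K) = (-3 + K)*(4 + K) (Y(K) = (4 + K)*((K - 4) + 1) = (4 + K)*((-4 + K) + 1) = (4 + K)*(-3 + K) = (-3 + K)*(4 + K))
149*Y(-7) = 149*(-12 - 7 + (-7)**2) = 149*(-12 - 7 + 49) = 149*30 = 4470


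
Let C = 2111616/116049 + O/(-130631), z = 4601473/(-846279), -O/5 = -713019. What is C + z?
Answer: -615327169939816/42340754194767 ≈ -14.533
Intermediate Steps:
O = 3565095 (O = -5*(-713019) = 3565095)
z = -4601473/846279 (z = 4601473*(-1/846279) = -4601473/846279 ≈ -5.4373)
C = -45961066653/5053198973 (C = 2111616/116049 + 3565095/(-130631) = 2111616*(1/116049) + 3565095*(-1/130631) = 703872/38683 - 3565095/130631 = -45961066653/5053198973 ≈ -9.0954)
C + z = -45961066653/5053198973 - 4601473/846279 = -615327169939816/42340754194767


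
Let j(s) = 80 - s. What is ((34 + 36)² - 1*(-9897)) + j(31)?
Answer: 14846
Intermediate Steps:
((34 + 36)² - 1*(-9897)) + j(31) = ((34 + 36)² - 1*(-9897)) + (80 - 1*31) = (70² + 9897) + (80 - 31) = (4900 + 9897) + 49 = 14797 + 49 = 14846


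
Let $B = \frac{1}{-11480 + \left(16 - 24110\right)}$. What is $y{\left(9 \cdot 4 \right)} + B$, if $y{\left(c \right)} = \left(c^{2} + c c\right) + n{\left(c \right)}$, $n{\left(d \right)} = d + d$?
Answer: $\frac{94769135}{35574} \approx 2664.0$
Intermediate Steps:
$n{\left(d \right)} = 2 d$
$y{\left(c \right)} = 2 c + 2 c^{2}$ ($y{\left(c \right)} = \left(c^{2} + c c\right) + 2 c = \left(c^{2} + c^{2}\right) + 2 c = 2 c^{2} + 2 c = 2 c + 2 c^{2}$)
$B = - \frac{1}{35574}$ ($B = \frac{1}{-11480 + \left(16 - 24110\right)} = \frac{1}{-11480 - 24094} = \frac{1}{-35574} = - \frac{1}{35574} \approx -2.811 \cdot 10^{-5}$)
$y{\left(9 \cdot 4 \right)} + B = 2 \cdot 9 \cdot 4 \left(1 + 9 \cdot 4\right) - \frac{1}{35574} = 2 \cdot 36 \left(1 + 36\right) - \frac{1}{35574} = 2 \cdot 36 \cdot 37 - \frac{1}{35574} = 2664 - \frac{1}{35574} = \frac{94769135}{35574}$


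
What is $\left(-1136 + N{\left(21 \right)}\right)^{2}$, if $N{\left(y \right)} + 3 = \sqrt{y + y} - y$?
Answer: $\left(1160 - \sqrt{42}\right)^{2} \approx 1.3306 \cdot 10^{6}$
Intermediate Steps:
$N{\left(y \right)} = -3 - y + \sqrt{2} \sqrt{y}$ ($N{\left(y \right)} = -3 - \left(y - \sqrt{y + y}\right) = -3 - \left(y - \sqrt{2} \sqrt{y}\right) = -3 + \left(\sqrt{2} \sqrt{y} - y\right) = -3 + \left(- y + \sqrt{2} \sqrt{y}\right) = -3 - y + \sqrt{2} \sqrt{y}$)
$\left(-1136 + N{\left(21 \right)}\right)^{2} = \left(-1136 - \left(24 - \sqrt{2} \sqrt{21}\right)\right)^{2} = \left(-1136 - \left(24 - \sqrt{42}\right)\right)^{2} = \left(-1160 + \sqrt{42}\right)^{2}$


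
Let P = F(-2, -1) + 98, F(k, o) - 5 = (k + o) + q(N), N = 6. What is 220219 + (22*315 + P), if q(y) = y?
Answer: 227255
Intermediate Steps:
F(k, o) = 11 + k + o (F(k, o) = 5 + ((k + o) + 6) = 5 + (6 + k + o) = 11 + k + o)
P = 106 (P = (11 - 2 - 1) + 98 = 8 + 98 = 106)
220219 + (22*315 + P) = 220219 + (22*315 + 106) = 220219 + (6930 + 106) = 220219 + 7036 = 227255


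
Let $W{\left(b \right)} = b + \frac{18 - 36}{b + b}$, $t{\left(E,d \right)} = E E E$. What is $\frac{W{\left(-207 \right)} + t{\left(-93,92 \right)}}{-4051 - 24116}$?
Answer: $\frac{18504971}{647841} \approx 28.564$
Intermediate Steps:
$t{\left(E,d \right)} = E^{3}$ ($t{\left(E,d \right)} = E^{2} E = E^{3}$)
$W{\left(b \right)} = b - \frac{9}{b}$ ($W{\left(b \right)} = b - \frac{18}{2 b} = b - 18 \frac{1}{2 b} = b - \frac{9}{b}$)
$\frac{W{\left(-207 \right)} + t{\left(-93,92 \right)}}{-4051 - 24116} = \frac{\left(-207 - \frac{9}{-207}\right) + \left(-93\right)^{3}}{-4051 - 24116} = \frac{\left(-207 - - \frac{1}{23}\right) - 804357}{-28167} = \left(\left(-207 + \frac{1}{23}\right) - 804357\right) \left(- \frac{1}{28167}\right) = \left(- \frac{4760}{23} - 804357\right) \left(- \frac{1}{28167}\right) = \left(- \frac{18504971}{23}\right) \left(- \frac{1}{28167}\right) = \frac{18504971}{647841}$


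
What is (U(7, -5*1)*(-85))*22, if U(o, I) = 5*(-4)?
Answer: 37400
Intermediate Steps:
U(o, I) = -20
(U(7, -5*1)*(-85))*22 = -20*(-85)*22 = 1700*22 = 37400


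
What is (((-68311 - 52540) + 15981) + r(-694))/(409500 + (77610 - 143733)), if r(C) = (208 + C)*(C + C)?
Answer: 569698/343377 ≈ 1.6591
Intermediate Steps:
r(C) = 2*C*(208 + C) (r(C) = (208 + C)*(2*C) = 2*C*(208 + C))
(((-68311 - 52540) + 15981) + r(-694))/(409500 + (77610 - 143733)) = (((-68311 - 52540) + 15981) + 2*(-694)*(208 - 694))/(409500 + (77610 - 143733)) = ((-120851 + 15981) + 2*(-694)*(-486))/(409500 - 66123) = (-104870 + 674568)/343377 = 569698*(1/343377) = 569698/343377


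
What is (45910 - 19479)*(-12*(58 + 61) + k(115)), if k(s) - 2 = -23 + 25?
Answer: -37637744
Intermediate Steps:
k(s) = 4 (k(s) = 2 + (-23 + 25) = 2 + 2 = 4)
(45910 - 19479)*(-12*(58 + 61) + k(115)) = (45910 - 19479)*(-12*(58 + 61) + 4) = 26431*(-12*119 + 4) = 26431*(-1428 + 4) = 26431*(-1424) = -37637744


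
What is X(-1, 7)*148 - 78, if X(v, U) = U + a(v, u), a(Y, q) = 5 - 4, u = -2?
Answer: 1106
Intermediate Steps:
a(Y, q) = 1
X(v, U) = 1 + U (X(v, U) = U + 1 = 1 + U)
X(-1, 7)*148 - 78 = (1 + 7)*148 - 78 = 8*148 - 78 = 1184 - 78 = 1106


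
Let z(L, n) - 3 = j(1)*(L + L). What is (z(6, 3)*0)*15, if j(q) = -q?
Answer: 0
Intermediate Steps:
z(L, n) = 3 - 2*L (z(L, n) = 3 + (-1*1)*(L + L) = 3 - 2*L)
(z(6, 3)*0)*15 = ((3 - 2*6)*0)*15 = ((3 - 12)*0)*15 = -9*0*15 = 0*15 = 0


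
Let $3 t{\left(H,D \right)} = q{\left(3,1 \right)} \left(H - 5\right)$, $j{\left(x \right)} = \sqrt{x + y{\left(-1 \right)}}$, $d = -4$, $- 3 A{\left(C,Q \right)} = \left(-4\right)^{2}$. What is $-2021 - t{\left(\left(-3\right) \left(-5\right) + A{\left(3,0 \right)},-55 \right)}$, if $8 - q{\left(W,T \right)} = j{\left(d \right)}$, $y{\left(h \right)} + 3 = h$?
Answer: $- \frac{18301}{9} + \frac{28 i \sqrt{2}}{9} \approx -2033.4 + 4.3998 i$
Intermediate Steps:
$A{\left(C,Q \right)} = - \frac{16}{3}$ ($A{\left(C,Q \right)} = - \frac{\left(-4\right)^{2}}{3} = \left(- \frac{1}{3}\right) 16 = - \frac{16}{3}$)
$y{\left(h \right)} = -3 + h$
$j{\left(x \right)} = \sqrt{-4 + x}$ ($j{\left(x \right)} = \sqrt{x - 4} = \sqrt{-4 + x}$)
$q{\left(W,T \right)} = 8 - 2 i \sqrt{2}$ ($q{\left(W,T \right)} = 8 - \sqrt{-4 - 4} = 8 - \sqrt{-8} = 8 - 2 i \sqrt{2}$)
$t{\left(H,D \right)} = \frac{\left(-5 + H\right) \left(8 - 2 i \sqrt{2}\right)}{3}$ ($t{\left(H,D \right)} = \frac{\left(8 - 2 i \sqrt{2}\right) \left(H - 5\right)}{3} = \frac{\left(8 - 2 i \sqrt{2}\right) \left(-5 + H\right)}{3} = \frac{\left(-5 + H\right) \left(8 - 2 i \sqrt{2}\right)}{3}$)
$-2021 - t{\left(\left(-3\right) \left(-5\right) + A{\left(3,0 \right)},-55 \right)} = -2021 - \frac{2 \left(-5 - - \frac{29}{3}\right) \left(4 - i \sqrt{2}\right)}{3} = -2021 - \frac{2 \left(-5 + \left(15 - \frac{16}{3}\right)\right) \left(4 - i \sqrt{2}\right)}{3} = -2021 - \frac{2 \left(-5 + \frac{29}{3}\right) \left(4 - i \sqrt{2}\right)}{3} = -2021 - \frac{2}{3} \cdot \frac{14}{3} \left(4 - i \sqrt{2}\right) = -2021 - \left(\frac{112}{9} - \frac{28 i \sqrt{2}}{9}\right) = - \frac{18301}{9} + \frac{28 i \sqrt{2}}{9}$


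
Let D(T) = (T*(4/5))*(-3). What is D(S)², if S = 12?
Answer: 20736/25 ≈ 829.44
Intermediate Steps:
D(T) = -12*T/5 (D(T) = (T*(4*(⅕)))*(-3) = (T*(⅘))*(-3) = (4*T/5)*(-3) = -12*T/5)
D(S)² = (-12/5*12)² = (-144/5)² = 20736/25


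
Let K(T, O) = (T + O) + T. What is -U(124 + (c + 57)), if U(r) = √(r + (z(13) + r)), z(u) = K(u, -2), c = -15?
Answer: -2*√89 ≈ -18.868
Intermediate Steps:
K(T, O) = O + 2*T (K(T, O) = (O + T) + T = O + 2*T)
z(u) = -2 + 2*u
U(r) = √(24 + 2*r) (U(r) = √(r + ((-2 + 2*13) + r)) = √(r + ((-2 + 26) + r)) = √(r + (24 + r)) = √(24 + 2*r))
-U(124 + (c + 57)) = -√(24 + 2*(124 + (-15 + 57))) = -√(24 + 2*(124 + 42)) = -√(24 + 2*166) = -√(24 + 332) = -√356 = -2*√89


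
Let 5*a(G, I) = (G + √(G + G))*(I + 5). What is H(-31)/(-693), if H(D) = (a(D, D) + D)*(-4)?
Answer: 124/165 - 104*I*√62/3465 ≈ 0.75152 - 0.23633*I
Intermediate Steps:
a(G, I) = (5 + I)*(G + √2*√G)/5 (a(G, I) = ((G + √(G + G))*(I + 5))/5 = ((G + √(2*G))*(5 + I))/5 = ((G + √2*√G)*(5 + I))/5 = ((5 + I)*(G + √2*√G))/5 = (5 + I)*(G + √2*√G)/5)
H(D) = -8*D - 4*D²/5 - 4*√2*√D - 4*√2*D^(3/2)/5 (H(D) = ((D + √2*√D + D*D/5 + D*√2*√D/5) + D)*(-4) = ((D + √2*√D + D²/5 + √2*D^(3/2)/5) + D)*(-4) = ((D + D²/5 + √2*√D + √2*D^(3/2)/5) + D)*(-4) = (2*D + D²/5 + √2*√D + √2*D^(3/2)/5)*(-4) = -8*D - 4*D²/5 - 4*√2*√D - 4*√2*D^(3/2)/5)
H(-31)/(-693) = (-8*(-31) - ⅘*(-31)² - 4*√2*√(-31) - 4*√2*(-31)^(3/2)/5)/(-693) = (248 - ⅘*961 - 4*√2*I*√31 - 4*√2*(-31*I*√31)/5)*(-1/693) = (248 - 3844/5 - 4*I*√62 + 124*I*√62/5)*(-1/693) = (-2604/5 + 104*I*√62/5)*(-1/693) = 124/165 - 104*I*√62/3465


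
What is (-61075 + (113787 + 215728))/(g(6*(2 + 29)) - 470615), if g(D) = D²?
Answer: -268440/436019 ≈ -0.61566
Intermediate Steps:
(-61075 + (113787 + 215728))/(g(6*(2 + 29)) - 470615) = (-61075 + (113787 + 215728))/((6*(2 + 29))² - 470615) = (-61075 + 329515)/((6*31)² - 470615) = 268440/(186² - 470615) = 268440/(34596 - 470615) = 268440/(-436019) = 268440*(-1/436019) = -268440/436019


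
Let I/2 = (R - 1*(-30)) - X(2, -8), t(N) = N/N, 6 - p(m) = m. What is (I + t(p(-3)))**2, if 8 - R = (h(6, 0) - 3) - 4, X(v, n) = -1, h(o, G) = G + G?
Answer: 8649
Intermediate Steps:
p(m) = 6 - m
h(o, G) = 2*G
R = 15 (R = 8 - ((2*0 - 3) - 4) = 8 - ((0 - 3) - 4) = 8 - (-3 - 4) = 8 - 1*(-7) = 8 + 7 = 15)
t(N) = 1
I = 92 (I = 2*((15 - 1*(-30)) - 1*(-1)) = 2*((15 + 30) + 1) = 2*(45 + 1) = 2*46 = 92)
(I + t(p(-3)))**2 = (92 + 1)**2 = 93**2 = 8649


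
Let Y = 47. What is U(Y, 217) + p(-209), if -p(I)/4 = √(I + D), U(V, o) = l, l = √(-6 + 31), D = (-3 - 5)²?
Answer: 5 - 4*I*√145 ≈ 5.0 - 48.166*I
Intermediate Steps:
D = 64 (D = (-8)² = 64)
l = 5 (l = √25 = 5)
U(V, o) = 5
p(I) = -4*√(64 + I) (p(I) = -4*√(I + 64) = -4*√(64 + I))
U(Y, 217) + p(-209) = 5 - 4*√(64 - 209) = 5 - 4*I*√145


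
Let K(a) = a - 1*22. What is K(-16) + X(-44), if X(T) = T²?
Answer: 1898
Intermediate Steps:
K(a) = -22 + a (K(a) = a - 22 = -22 + a)
K(-16) + X(-44) = (-22 - 16) + (-44)² = -38 + 1936 = 1898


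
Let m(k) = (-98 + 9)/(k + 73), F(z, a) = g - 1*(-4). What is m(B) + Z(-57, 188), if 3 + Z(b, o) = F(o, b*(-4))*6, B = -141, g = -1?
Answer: 1109/68 ≈ 16.309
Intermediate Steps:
F(z, a) = 3 (F(z, a) = -1 - 1*(-4) = -1 + 4 = 3)
Z(b, o) = 15 (Z(b, o) = -3 + 3*6 = -3 + 18 = 15)
m(k) = -89/(73 + k)
m(B) + Z(-57, 188) = -89/(73 - 141) + 15 = -89/(-68) + 15 = -89*(-1/68) + 15 = 89/68 + 15 = 1109/68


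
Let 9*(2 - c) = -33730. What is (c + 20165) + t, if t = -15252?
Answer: 77965/9 ≈ 8662.8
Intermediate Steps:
c = 33748/9 (c = 2 - ⅑*(-33730) = 2 + 33730/9 = 33748/9 ≈ 3749.8)
(c + 20165) + t = (33748/9 + 20165) - 15252 = 215233/9 - 15252 = 77965/9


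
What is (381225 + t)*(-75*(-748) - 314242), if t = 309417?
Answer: -178283707164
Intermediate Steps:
(381225 + t)*(-75*(-748) - 314242) = (381225 + 309417)*(-75*(-748) - 314242) = 690642*(56100 - 314242) = 690642*(-258142) = -178283707164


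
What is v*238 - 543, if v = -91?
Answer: -22201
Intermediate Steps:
v*238 - 543 = -91*238 - 543 = -21658 - 543 = -22201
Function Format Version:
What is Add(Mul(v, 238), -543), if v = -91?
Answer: -22201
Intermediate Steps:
Add(Mul(v, 238), -543) = Add(Mul(-91, 238), -543) = Add(-21658, -543) = -22201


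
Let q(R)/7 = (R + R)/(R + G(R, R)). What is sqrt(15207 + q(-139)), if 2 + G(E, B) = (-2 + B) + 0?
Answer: 2*sqrt(75616890)/141 ≈ 123.34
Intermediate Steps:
G(E, B) = -4 + B (G(E, B) = -2 + ((-2 + B) + 0) = -2 + (-2 + B) = -4 + B)
q(R) = 14*R/(-4 + 2*R) (q(R) = 7*((R + R)/(R + (-4 + R))) = 7*((2*R)/(-4 + 2*R)) = 7*(2*R/(-4 + 2*R)) = 14*R/(-4 + 2*R))
sqrt(15207 + q(-139)) = sqrt(15207 + 7*(-139)/(-2 - 139)) = sqrt(15207 + 7*(-139)/(-141)) = sqrt(15207 + 7*(-139)*(-1/141)) = sqrt(15207 + 973/141) = sqrt(2145160/141) = 2*sqrt(75616890)/141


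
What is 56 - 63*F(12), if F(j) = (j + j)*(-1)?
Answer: 1568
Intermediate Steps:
F(j) = -2*j (F(j) = (2*j)*(-1) = -2*j)
56 - 63*F(12) = 56 - (-126)*12 = 56 - 63*(-24) = 56 + 1512 = 1568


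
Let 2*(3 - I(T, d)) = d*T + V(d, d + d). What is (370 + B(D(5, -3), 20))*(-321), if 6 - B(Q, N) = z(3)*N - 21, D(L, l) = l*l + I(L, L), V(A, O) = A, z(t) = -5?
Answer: -159537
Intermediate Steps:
I(T, d) = 3 - d/2 - T*d/2 (I(T, d) = 3 - (d*T + d)/2 = 3 - (T*d + d)/2 = 3 - (d + T*d)/2 = 3 + (-d/2 - T*d/2) = 3 - d/2 - T*d/2)
D(L, l) = 3 + l² - L/2 - L²/2 (D(L, l) = l*l + (3 - L/2 - L*L/2) = l² + (3 - L/2 - L²/2) = 3 + l² - L/2 - L²/2)
B(Q, N) = 27 + 5*N (B(Q, N) = 6 - (-5*N - 21) = 6 - (-21 - 5*N) = 6 + (21 + 5*N) = 27 + 5*N)
(370 + B(D(5, -3), 20))*(-321) = (370 + (27 + 5*20))*(-321) = (370 + (27 + 100))*(-321) = (370 + 127)*(-321) = 497*(-321) = -159537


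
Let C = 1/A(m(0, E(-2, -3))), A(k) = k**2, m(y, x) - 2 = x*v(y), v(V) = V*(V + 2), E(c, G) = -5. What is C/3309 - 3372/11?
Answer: -44631781/145596 ≈ -306.55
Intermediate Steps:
v(V) = V*(2 + V)
m(y, x) = 2 + x*y*(2 + y) (m(y, x) = 2 + x*(y*(2 + y)) = 2 + x*y*(2 + y))
C = 1/4 (C = 1/((2 - 5*0*(2 + 0))**2) = 1/((2 - 5*0*2)**2) = 1/((2 + 0)**2) = 1/(2**2) = 1/4 ≈ 0.25000)
C/3309 - 3372/11 = (1/4)/3309 - 3372/11 = (1/4)*(1/3309) - 3372*1/11 = 1/13236 - 3372/11 = -44631781/145596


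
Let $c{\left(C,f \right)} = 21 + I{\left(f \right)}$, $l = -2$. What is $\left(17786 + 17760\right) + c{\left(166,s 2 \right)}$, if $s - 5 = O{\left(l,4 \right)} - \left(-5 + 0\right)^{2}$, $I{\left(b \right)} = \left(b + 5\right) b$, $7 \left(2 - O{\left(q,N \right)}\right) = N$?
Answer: $\frac{1801283}{49} \approx 36761.0$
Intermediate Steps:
$O{\left(q,N \right)} = 2 - \frac{N}{7}$
$I{\left(b \right)} = b \left(5 + b\right)$ ($I{\left(b \right)} = \left(5 + b\right) b = b \left(5 + b\right)$)
$s = - \frac{130}{7}$ ($s = 5 + \left(\left(2 - \frac{4}{7}\right) - \left(-5 + 0\right)^{2}\right) = 5 + \left(\left(2 - \frac{4}{7}\right) - \left(-5\right)^{2}\right) = 5 + \left(\frac{10}{7} - 25\right) = 5 - \frac{165}{7} = - \frac{130}{7} \approx -18.571$)
$c{\left(C,f \right)} = 21 + f \left(5 + f\right)$
$\left(17786 + 17760\right) + c{\left(166,s 2 \right)} = \left(17786 + 17760\right) + \left(21 + \left(- \frac{130}{7}\right) 2 \left(5 - \frac{260}{7}\right)\right) = 35546 - \left(-21 + \frac{260 \left(5 - \frac{260}{7}\right)}{7}\right) = 35546 + \left(21 - - \frac{58500}{49}\right) = 35546 + \left(21 + \frac{58500}{49}\right) = 35546 + \frac{59529}{49} = \frac{1801283}{49}$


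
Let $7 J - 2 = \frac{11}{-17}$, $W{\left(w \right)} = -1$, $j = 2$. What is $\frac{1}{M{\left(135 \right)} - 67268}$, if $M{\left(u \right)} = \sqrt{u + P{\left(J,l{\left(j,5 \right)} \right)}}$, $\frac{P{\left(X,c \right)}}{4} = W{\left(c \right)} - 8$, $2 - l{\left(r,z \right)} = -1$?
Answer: $- \frac{67268}{4524983725} - \frac{3 \sqrt{11}}{4524983725} \approx -1.4868 \cdot 10^{-5}$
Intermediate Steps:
$l{\left(r,z \right)} = 3$ ($l{\left(r,z \right)} = 2 - -1 = 2 + 1 = 3$)
$J = \frac{23}{119}$ ($J = \frac{2}{7} + \frac{11 \frac{1}{-17}}{7} = \frac{2}{7} + \frac{11 \left(- \frac{1}{17}\right)}{7} = \frac{2}{7} + \frac{1}{7} \left(- \frac{11}{17}\right) = \frac{2}{7} - \frac{11}{119} = \frac{23}{119} \approx 0.19328$)
$P{\left(X,c \right)} = -36$ ($P{\left(X,c \right)} = 4 \left(-1 - 8\right) = 4 \left(-9\right) = -36$)
$M{\left(u \right)} = \sqrt{-36 + u}$ ($M{\left(u \right)} = \sqrt{u - 36} = \sqrt{-36 + u}$)
$\frac{1}{M{\left(135 \right)} - 67268} = \frac{1}{\sqrt{-36 + 135} - 67268} = \frac{1}{\sqrt{99} - 67268} = \frac{1}{3 \sqrt{11} - 67268} = \frac{1}{-67268 + 3 \sqrt{11}}$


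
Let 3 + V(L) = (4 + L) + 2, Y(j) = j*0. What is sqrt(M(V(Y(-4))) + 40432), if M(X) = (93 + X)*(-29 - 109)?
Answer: 4*sqrt(1699) ≈ 164.88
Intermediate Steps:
Y(j) = 0
V(L) = 3 + L (V(L) = -3 + ((4 + L) + 2) = -3 + (6 + L) = 3 + L)
M(X) = -12834 - 138*X (M(X) = (93 + X)*(-138) = -12834 - 138*X)
sqrt(M(V(Y(-4))) + 40432) = sqrt((-12834 - 138*(3 + 0)) + 40432) = sqrt((-12834 - 138*3) + 40432) = sqrt((-12834 - 414) + 40432) = sqrt(-13248 + 40432) = sqrt(27184) = 4*sqrt(1699)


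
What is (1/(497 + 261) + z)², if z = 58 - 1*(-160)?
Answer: 27305910025/574564 ≈ 47525.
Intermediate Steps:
z = 218 (z = 58 + 160 = 218)
(1/(497 + 261) + z)² = (1/(497 + 261) + 218)² = (1/758 + 218)² = (165245/758)² = 27305910025/574564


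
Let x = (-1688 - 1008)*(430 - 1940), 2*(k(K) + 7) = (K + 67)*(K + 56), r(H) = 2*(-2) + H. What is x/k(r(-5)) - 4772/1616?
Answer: 410762533/136956 ≈ 2999.2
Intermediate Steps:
r(H) = -4 + H
k(K) = -7 + (56 + K)*(67 + K)/2 (k(K) = -7 + ((K + 67)*(K + 56))/2 = -7 + ((67 + K)*(56 + K))/2 = -7 + ((56 + K)*(67 + K))/2 = -7 + (56 + K)*(67 + K)/2)
x = 4070960 (x = -2696*(-1510) = 4070960)
x/k(r(-5)) - 4772/1616 = 4070960/(1869 + (-4 - 5)**2/2 + 123*(-4 - 5)/2) - 4772/1616 = 4070960/(1869 + (1/2)*(-9)**2 + (123/2)*(-9)) - 4772*1/1616 = 4070960/(1869 + (1/2)*81 - 1107/2) - 1193/404 = 4070960/(1869 + 81/2 - 1107/2) - 1193/404 = 4070960/1356 - 1193/404 = 4070960*(1/1356) - 1193/404 = 1017740/339 - 1193/404 = 410762533/136956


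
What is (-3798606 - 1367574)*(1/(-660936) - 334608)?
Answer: 95210317981910835/55078 ≈ 1.7286e+12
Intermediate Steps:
(-3798606 - 1367574)*(1/(-660936) - 334608) = -5166180*(-1/660936 - 334608) = -5166180*(-221154473089/660936) = 95210317981910835/55078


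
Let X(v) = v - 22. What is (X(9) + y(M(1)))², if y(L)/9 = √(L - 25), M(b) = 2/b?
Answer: (13 - 9*I*√23)² ≈ -1694.0 - 1122.2*I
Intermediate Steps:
y(L) = 9*√(-25 + L) (y(L) = 9*√(L - 25) = 9*√(-25 + L))
X(v) = -22 + v
(X(9) + y(M(1)))² = ((-22 + 9) + 9*√(-25 + 2/1))² = (-13 + 9*√(-25 + 2*1))² = (-13 + 9*√(-25 + 2))² = (-13 + 9*√(-23))² = (-13 + 9*(I*√23))² = (-13 + 9*I*√23)²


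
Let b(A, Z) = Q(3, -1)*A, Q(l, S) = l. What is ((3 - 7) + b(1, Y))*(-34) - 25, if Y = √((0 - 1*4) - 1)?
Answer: 9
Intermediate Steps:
Y = I*√5 (Y = √((0 - 4) - 1) = √(-4 - 1) = √(-5) = I*√5 ≈ 2.2361*I)
b(A, Z) = 3*A
((3 - 7) + b(1, Y))*(-34) - 25 = ((3 - 7) + 3*1)*(-34) - 25 = (-4 + 3)*(-34) - 25 = -1*(-34) - 25 = 34 - 25 = 9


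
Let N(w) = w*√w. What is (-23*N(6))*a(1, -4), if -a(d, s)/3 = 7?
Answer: 2898*√6 ≈ 7098.6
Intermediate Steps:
a(d, s) = -21 (a(d, s) = -3*7 = -21)
N(w) = w^(3/2)
(-23*N(6))*a(1, -4) = -138*√6*(-21) = 2898*√6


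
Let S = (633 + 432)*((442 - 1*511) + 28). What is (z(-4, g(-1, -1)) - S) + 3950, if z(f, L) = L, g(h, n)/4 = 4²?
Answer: 47679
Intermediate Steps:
g(h, n) = 64 (g(h, n) = 4*4² = 4*16 = 64)
S = -43665 (S = 1065*((442 - 511) + 28) = 1065*(-69 + 28) = 1065*(-41) = -43665)
(z(-4, g(-1, -1)) - S) + 3950 = (64 - 1*(-43665)) + 3950 = (64 + 43665) + 3950 = 43729 + 3950 = 47679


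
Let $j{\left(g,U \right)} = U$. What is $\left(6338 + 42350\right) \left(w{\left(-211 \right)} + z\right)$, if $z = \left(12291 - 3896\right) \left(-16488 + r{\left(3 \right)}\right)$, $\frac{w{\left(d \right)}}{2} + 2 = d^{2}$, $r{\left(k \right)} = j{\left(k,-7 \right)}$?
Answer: $-6737761279056$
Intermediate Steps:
$r{\left(k \right)} = -7$
$w{\left(d \right)} = -4 + 2 d^{2}$
$z = -138475525$ ($z = \left(12291 - 3896\right) \left(-16488 - 7\right) = 8395 \left(-16495\right) = -138475525$)
$\left(6338 + 42350\right) \left(w{\left(-211 \right)} + z\right) = \left(6338 + 42350\right) \left(\left(-4 + 2 \left(-211\right)^{2}\right) - 138475525\right) = 48688 \left(\left(-4 + 2 \cdot 44521\right) - 138475525\right) = 48688 \left(\left(-4 + 89042\right) - 138475525\right) = 48688 \left(89038 - 138475525\right) = 48688 \left(-138386487\right) = -6737761279056$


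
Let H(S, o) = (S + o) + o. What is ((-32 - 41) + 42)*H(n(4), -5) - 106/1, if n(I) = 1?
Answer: 173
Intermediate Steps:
H(S, o) = S + 2*o
((-32 - 41) + 42)*H(n(4), -5) - 106/1 = ((-32 - 41) + 42)*(1 + 2*(-5)) - 106/1 = (-73 + 42)*(1 - 10) - 106*1 = -31*(-9) - 106 = 279 - 106 = 173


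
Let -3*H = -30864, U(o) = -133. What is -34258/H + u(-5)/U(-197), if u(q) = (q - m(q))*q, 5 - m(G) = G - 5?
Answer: -2792557/684152 ≈ -4.0818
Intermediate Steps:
H = 10288 (H = -1/3*(-30864) = 10288)
m(G) = 10 - G (m(G) = 5 - (G - 5) = 5 - (-5 + G) = 5 + (5 - G) = 10 - G)
u(q) = q*(-10 + 2*q) (u(q) = (q - (10 - q))*q = (q + (-10 + q))*q = (-10 + 2*q)*q = q*(-10 + 2*q))
-34258/H + u(-5)/U(-197) = -34258/10288 + (2*(-5)*(-5 - 5))/(-133) = -34258*1/10288 + (2*(-5)*(-10))*(-1/133) = -17129/5144 + 100*(-1/133) = -17129/5144 - 100/133 = -2792557/684152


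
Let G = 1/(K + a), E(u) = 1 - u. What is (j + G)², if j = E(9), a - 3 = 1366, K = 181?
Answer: 153735201/2402500 ≈ 63.990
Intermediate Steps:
a = 1369 (a = 3 + 1366 = 1369)
j = -8 (j = 1 - 1*9 = 1 - 9 = -8)
G = 1/1550 (G = 1/(181 + 1369) = 1/1550 ≈ 0.00064516)
(j + G)² = (-8 + 1/1550)² = (-12399/1550)² = 153735201/2402500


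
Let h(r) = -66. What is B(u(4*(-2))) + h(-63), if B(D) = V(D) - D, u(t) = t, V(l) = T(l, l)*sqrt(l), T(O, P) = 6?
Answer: -58 + 12*I*sqrt(2) ≈ -58.0 + 16.971*I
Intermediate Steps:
V(l) = 6*sqrt(l)
B(D) = -D + 6*sqrt(D) (B(D) = 6*sqrt(D) - D = -D + 6*sqrt(D))
B(u(4*(-2))) + h(-63) = (-4*(-2) + 6*sqrt(4*(-2))) - 66 = (-1*(-8) + 6*sqrt(-8)) - 66 = (8 + 6*(2*I*sqrt(2))) - 66 = (8 + 12*I*sqrt(2)) - 66 = -58 + 12*I*sqrt(2)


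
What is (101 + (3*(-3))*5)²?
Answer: 3136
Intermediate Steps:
(101 + (3*(-3))*5)² = (101 - 9*5)² = (101 - 45)² = 56² = 3136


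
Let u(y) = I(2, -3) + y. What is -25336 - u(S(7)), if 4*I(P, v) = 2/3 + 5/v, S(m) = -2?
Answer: -101335/4 ≈ -25334.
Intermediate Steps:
I(P, v) = ⅙ + 5/(4*v) (I(P, v) = (2/3 + 5/v)/4 = (2*(⅓) + 5/v)/4 = (⅔ + 5/v)/4 = ⅙ + 5/(4*v))
u(y) = -¼ + y (u(y) = (1/12)*(15 + 2*(-3))/(-3) + y = (1/12)*(-⅓)*(15 - 6) + y = (1/12)*(-⅓)*9 + y = -¼ + y)
-25336 - u(S(7)) = -25336 - (-¼ - 2) = -25336 - 1*(-9/4) = -25336 + 9/4 = -101335/4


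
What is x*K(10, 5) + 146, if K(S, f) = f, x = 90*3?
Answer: 1496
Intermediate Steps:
x = 270
x*K(10, 5) + 146 = 270*5 + 146 = 1350 + 146 = 1496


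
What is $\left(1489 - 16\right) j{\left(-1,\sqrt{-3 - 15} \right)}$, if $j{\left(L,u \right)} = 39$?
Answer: $57447$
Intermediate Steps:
$\left(1489 - 16\right) j{\left(-1,\sqrt{-3 - 15} \right)} = \left(1489 - 16\right) 39 = 1473 \cdot 39 = 57447$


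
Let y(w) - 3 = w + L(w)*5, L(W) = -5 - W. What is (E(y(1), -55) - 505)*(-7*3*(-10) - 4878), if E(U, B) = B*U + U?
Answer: -4196532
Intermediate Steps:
y(w) = -22 - 4*w (y(w) = 3 + (w + (-5 - w)*5) = 3 + (w + (-25 - 5*w)) = 3 + (-25 - 4*w) = -22 - 4*w)
E(U, B) = U + B*U
(E(y(1), -55) - 505)*(-7*3*(-10) - 4878) = ((-22 - 4*1)*(1 - 55) - 505)*(-7*3*(-10) - 4878) = ((-22 - 4)*(-54) - 505)*(-21*(-10) - 4878) = (-26*(-54) - 505)*(210 - 4878) = (1404 - 505)*(-4668) = 899*(-4668) = -4196532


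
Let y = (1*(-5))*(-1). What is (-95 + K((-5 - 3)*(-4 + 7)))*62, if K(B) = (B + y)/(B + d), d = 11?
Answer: -75392/13 ≈ -5799.4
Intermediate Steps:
y = 5 (y = -5*(-1) = 5)
K(B) = (5 + B)/(11 + B) (K(B) = (B + 5)/(B + 11) = (5 + B)/(11 + B))
(-95 + K((-5 - 3)*(-4 + 7)))*62 = (-95 + (5 + (-5 - 3)*(-4 + 7))/(11 + (-5 - 3)*(-4 + 7)))*62 = (-95 + (5 - 8*3)/(11 - 8*3))*62 = (-95 + (5 - 24)/(11 - 24))*62 = (-95 - 19/(-13))*62 = (-95 - 1/13*(-19))*62 = (-95 + 19/13)*62 = -1216/13*62 = -75392/13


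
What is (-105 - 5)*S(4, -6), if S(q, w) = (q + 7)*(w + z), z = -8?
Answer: 16940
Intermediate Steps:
S(q, w) = (-8 + w)*(7 + q) (S(q, w) = (q + 7)*(w - 8) = (7 + q)*(-8 + w) = (-8 + w)*(7 + q))
(-105 - 5)*S(4, -6) = (-105 - 5)*(-56 - 8*4 + 7*(-6) + 4*(-6)) = -110*(-56 - 32 - 42 - 24) = -110*(-154) = 16940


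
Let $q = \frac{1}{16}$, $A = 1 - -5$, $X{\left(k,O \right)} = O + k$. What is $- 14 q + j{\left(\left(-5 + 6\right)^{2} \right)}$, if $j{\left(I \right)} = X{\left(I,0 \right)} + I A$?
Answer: $\frac{49}{8} \approx 6.125$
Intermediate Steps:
$A = 6$ ($A = 1 + 5 = 6$)
$j{\left(I \right)} = 7 I$ ($j{\left(I \right)} = \left(0 + I\right) + I 6 = I + 6 I = 7 I$)
$q = \frac{1}{16} \approx 0.0625$
$- 14 q + j{\left(\left(-5 + 6\right)^{2} \right)} = \left(-14\right) \frac{1}{16} + 7 \left(-5 + 6\right)^{2} = - \frac{7}{8} + 7 \cdot 1^{2} = - \frac{7}{8} + 7 \cdot 1 = - \frac{7}{8} + 7 = \frac{49}{8}$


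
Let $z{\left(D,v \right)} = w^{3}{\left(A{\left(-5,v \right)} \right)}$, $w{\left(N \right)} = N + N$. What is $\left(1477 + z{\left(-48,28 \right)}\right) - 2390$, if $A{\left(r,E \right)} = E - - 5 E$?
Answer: $37932143$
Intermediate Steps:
$A{\left(r,E \right)} = 6 E$ ($A{\left(r,E \right)} = E + 5 E = 6 E$)
$w{\left(N \right)} = 2 N$
$z{\left(D,v \right)} = 1728 v^{3}$ ($z{\left(D,v \right)} = \left(2 \cdot 6 v\right)^{3} = \left(12 v\right)^{3} = 1728 v^{3}$)
$\left(1477 + z{\left(-48,28 \right)}\right) - 2390 = \left(1477 + 1728 \cdot 28^{3}\right) - 2390 = \left(1477 + 1728 \cdot 21952\right) - 2390 = \left(1477 + 37933056\right) - 2390 = 37934533 - 2390 = 37932143$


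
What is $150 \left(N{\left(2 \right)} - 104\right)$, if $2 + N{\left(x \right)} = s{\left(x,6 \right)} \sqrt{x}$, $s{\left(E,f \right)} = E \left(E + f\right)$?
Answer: $-15900 + 2400 \sqrt{2} \approx -12506.0$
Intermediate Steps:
$N{\left(x \right)} = -2 + x^{\frac{3}{2}} \left(6 + x\right)$ ($N{\left(x \right)} = -2 + x \left(x + 6\right) \sqrt{x} = -2 + x \left(6 + x\right) \sqrt{x} = -2 + x^{\frac{3}{2}} \left(6 + x\right)$)
$150 \left(N{\left(2 \right)} - 104\right) = 150 \left(\left(-2 + 2^{\frac{3}{2}} \left(6 + 2\right)\right) - 104\right) = 150 \left(\left(-2 + 2 \sqrt{2} \cdot 8\right) - 104\right) = 150 \left(\left(-2 + 16 \sqrt{2}\right) - 104\right) = 150 \left(-106 + 16 \sqrt{2}\right) = -15900 + 2400 \sqrt{2}$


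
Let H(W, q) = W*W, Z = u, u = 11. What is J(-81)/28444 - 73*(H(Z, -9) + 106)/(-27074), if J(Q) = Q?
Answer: 234576265/385046428 ≈ 0.60922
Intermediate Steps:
Z = 11
H(W, q) = W²
J(-81)/28444 - 73*(H(Z, -9) + 106)/(-27074) = -81/28444 - 73*(11² + 106)/(-27074) = -81*1/28444 - 73*(121 + 106)*(-1/27074) = -81/28444 - 73*227*(-1/27074) = -81/28444 - 16571*(-1/27074) = -81/28444 + 16571/27074 = 234576265/385046428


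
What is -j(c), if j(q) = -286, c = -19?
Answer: 286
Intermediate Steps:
-j(c) = -1*(-286) = 286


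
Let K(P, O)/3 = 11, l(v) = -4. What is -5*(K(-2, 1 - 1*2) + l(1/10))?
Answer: -145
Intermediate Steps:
K(P, O) = 33 (K(P, O) = 3*11 = 33)
-5*(K(-2, 1 - 1*2) + l(1/10)) = -5*(33 - 4) = -5*29 = -145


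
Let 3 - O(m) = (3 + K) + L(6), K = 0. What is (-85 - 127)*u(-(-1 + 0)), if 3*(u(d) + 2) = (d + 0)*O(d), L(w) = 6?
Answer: 848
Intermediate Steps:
O(m) = -6 (O(m) = 3 - ((3 + 0) + 6) = 3 - (3 + 6) = 3 - 1*9 = 3 - 9 = -6)
u(d) = -2 - 2*d (u(d) = -2 + ((d + 0)*(-6))/3 = -2 + (d*(-6))/3 = -2 + (-6*d)/3 = -2 - 2*d)
(-85 - 127)*u(-(-1 + 0)) = (-85 - 127)*(-2 - (-2)*(-1 + 0)) = -212*(-2 - (-2)*(-1)) = -212*(-2 - 2*1) = -212*(-2 - 2) = -212*(-4) = 848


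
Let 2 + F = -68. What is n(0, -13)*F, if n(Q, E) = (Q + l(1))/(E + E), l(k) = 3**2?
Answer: 315/13 ≈ 24.231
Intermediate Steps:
F = -70 (F = -2 - 68 = -70)
l(k) = 9
n(Q, E) = (9 + Q)/(2*E) (n(Q, E) = (Q + 9)/(E + E) = (9 + Q)/((2*E)) = (9 + Q)*(1/(2*E)) = (9 + Q)/(2*E))
n(0, -13)*F = ((1/2)*(9 + 0)/(-13))*(-70) = ((1/2)*(-1/13)*9)*(-70) = -9/26*(-70) = 315/13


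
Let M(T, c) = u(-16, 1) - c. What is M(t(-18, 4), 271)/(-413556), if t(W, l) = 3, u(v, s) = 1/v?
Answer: 4337/6616896 ≈ 0.00065544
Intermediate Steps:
M(T, c) = -1/16 - c (M(T, c) = 1/(-16) - c = -1/16 - c)
M(t(-18, 4), 271)/(-413556) = (-1/16 - 1*271)/(-413556) = (-1/16 - 271)*(-1/413556) = -4337/16*(-1/413556) = 4337/6616896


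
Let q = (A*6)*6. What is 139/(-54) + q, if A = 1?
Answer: 1805/54 ≈ 33.426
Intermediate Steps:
q = 36 (q = (1*6)*6 = 6*6 = 36)
139/(-54) + q = 139/(-54) + 36 = 139*(-1/54) + 36 = -139/54 + 36 = 1805/54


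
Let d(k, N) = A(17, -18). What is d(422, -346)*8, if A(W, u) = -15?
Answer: -120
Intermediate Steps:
d(k, N) = -15
d(422, -346)*8 = -15*8 = -120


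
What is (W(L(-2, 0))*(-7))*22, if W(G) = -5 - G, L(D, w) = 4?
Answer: 1386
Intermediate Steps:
(W(L(-2, 0))*(-7))*22 = ((-5 - 1*4)*(-7))*22 = ((-5 - 4)*(-7))*22 = -9*(-7)*22 = 63*22 = 1386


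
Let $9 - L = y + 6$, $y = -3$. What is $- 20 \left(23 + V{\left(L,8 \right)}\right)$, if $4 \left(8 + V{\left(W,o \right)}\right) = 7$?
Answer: $-335$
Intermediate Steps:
$L = 6$ ($L = 9 - \left(-3 + 6\right) = 9 - 3 = 6$)
$V{\left(W,o \right)} = - \frac{25}{4}$ ($V{\left(W,o \right)} = -8 + \frac{1}{4} \cdot 7 = -8 + \frac{7}{4} = - \frac{25}{4}$)
$- 20 \left(23 + V{\left(L,8 \right)}\right) = - 20 \left(23 - \frac{25}{4}\right) = \left(-20\right) \frac{67}{4} = -335$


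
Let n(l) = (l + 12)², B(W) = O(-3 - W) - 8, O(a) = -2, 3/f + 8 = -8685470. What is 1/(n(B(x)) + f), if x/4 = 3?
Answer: 8685478/34741909 ≈ 0.25000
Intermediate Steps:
x = 12 (x = 4*3 = 12)
f = -3/8685478 (f = 3/(-8 - 8685470) = 3/(-8685478) = 3*(-1/8685478) = -3/8685478 ≈ -3.4540e-7)
B(W) = -10 (B(W) = -2 - 8 = -10)
n(l) = (12 + l)²
1/(n(B(x)) + f) = 1/((12 - 10)² - 3/8685478) = 1/(2² - 3/8685478) = 1/(4 - 3/8685478) = 1/(34741909/8685478) = 8685478/34741909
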